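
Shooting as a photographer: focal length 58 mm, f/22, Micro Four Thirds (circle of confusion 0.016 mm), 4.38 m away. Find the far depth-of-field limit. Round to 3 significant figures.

8.00 m

Hyperfocal distance H = f²/(N·c) + f = 58²/(22 × 0.016) + 58 = 3364/0.352 + 58 ≈ 9614.8 mm ≈ 9.615 m.
Far limit Df = s·(H − f)/(H − s) = 4380 × (9614.8 − 58) / (9614.8 − 4380) = 4380 × 9556.8 / 5234.8 ≈ 7996.2 mm ≈ 8.00 m.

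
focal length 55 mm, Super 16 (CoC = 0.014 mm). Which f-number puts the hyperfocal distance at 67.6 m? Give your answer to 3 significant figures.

Rearrange H = f²/(N·c) + f for N: N = f² / ((H − f)·c).
N = 55² / ((67600 − 55) × 0.014) = 3025 / 945.6 ≈ 3.20.

f/3.20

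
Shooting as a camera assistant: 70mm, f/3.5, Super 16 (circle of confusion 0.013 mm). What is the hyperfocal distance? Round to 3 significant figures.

Hyperfocal distance H = f²/(N·c) + f = 70²/(3.5 × 0.013) + 70 = 4900/0.0455 + 70 ≈ 107762.3 mm ≈ 108 m.

108 m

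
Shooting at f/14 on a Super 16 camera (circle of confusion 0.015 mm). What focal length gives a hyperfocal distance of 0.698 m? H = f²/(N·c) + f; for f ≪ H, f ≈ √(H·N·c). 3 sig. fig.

12.0 mm

From H = f²/(N·c) + f, with f ≪ H: f ≈ √(H·N·c) = √(698 × 14 × 0.015) = √146.58 ≈ 12.11 mm.
Exact: f² + N·c·f − N·c·H = 0 ⇒ f = (−N·c + √((N·c)² + 4·N·c·H))/2 = (−0.21 + √586.36)/2 ≈ 12.002 mm ≈ 12.0 mm.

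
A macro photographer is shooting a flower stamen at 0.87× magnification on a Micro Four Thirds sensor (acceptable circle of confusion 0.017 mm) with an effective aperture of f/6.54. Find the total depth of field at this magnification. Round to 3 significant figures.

At magnification m, DoF ≈ 2·N_eff·c/m² = 2 × 6.54 × 0.017 / 0.87² = 0.2224 / 0.7569 ≈ 0.294 mm.

0.294 mm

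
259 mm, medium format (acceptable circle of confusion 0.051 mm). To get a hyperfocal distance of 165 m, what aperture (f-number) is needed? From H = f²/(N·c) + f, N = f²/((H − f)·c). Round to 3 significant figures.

f/7.98

Rearrange H = f²/(N·c) + f for N: N = f² / ((H − f)·c).
N = 259² / ((165000 − 259) × 0.051) = 67081 / 8402 ≈ 7.98.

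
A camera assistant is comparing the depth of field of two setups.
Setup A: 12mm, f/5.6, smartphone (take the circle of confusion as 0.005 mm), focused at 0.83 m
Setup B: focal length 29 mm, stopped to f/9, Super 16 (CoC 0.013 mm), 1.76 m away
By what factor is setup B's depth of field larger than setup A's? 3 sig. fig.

Setup A: H = 12²/(5.6×0.005) + 12 ≈ 5154.9 mm; DoF = Df − Dn = 986.99 − 716.10 ≈ 270.89 mm.
Setup B: H = 29²/(9×0.013) + 29 ≈ 7217.0 mm; DoF = Df − Dn = 2318.28 − 1418.42 ≈ 899.86 mm.
Ratio = 899.86 / 270.89 ≈ 3.32.

3.32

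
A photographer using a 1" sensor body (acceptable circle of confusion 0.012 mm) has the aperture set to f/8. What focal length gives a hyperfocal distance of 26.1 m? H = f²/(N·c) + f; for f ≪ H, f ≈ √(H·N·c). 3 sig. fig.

From H = f²/(N·c) + f, with f ≪ H: f ≈ √(H·N·c) = √(26100 × 8 × 0.012) = √2505.6 ≈ 50.06 mm.
Exact: f² + N·c·f − N·c·H = 0 ⇒ f = (−N·c + √((N·c)² + 4·N·c·H))/2 = (−0.096 + √10022)/2 ≈ 50.008 mm ≈ 50.0 mm.

50.0 mm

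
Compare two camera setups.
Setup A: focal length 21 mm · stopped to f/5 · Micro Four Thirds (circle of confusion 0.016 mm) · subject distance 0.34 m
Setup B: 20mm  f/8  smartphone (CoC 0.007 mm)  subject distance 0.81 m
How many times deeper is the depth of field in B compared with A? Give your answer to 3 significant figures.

4.59

Setup A: H = 21²/(5×0.016) + 21 ≈ 5533.5 mm; DoF = Df − Dn = 360.884 − 321.401 ≈ 39.483 mm.
Setup B: H = 20²/(8×0.007) + 20 ≈ 7162.9 mm; DoF = Df − Dn = 910.73 − 729.34 ≈ 181.39 mm.
Ratio = 181.39 / 39.483 ≈ 4.59.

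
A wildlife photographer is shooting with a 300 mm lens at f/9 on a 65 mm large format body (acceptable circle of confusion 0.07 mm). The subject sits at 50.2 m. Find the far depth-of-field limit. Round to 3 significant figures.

Hyperfocal distance H = f²/(N·c) + f = 300²/(9 × 0.07) + 300 = 90000/0.63 + 300 ≈ 143157.1 mm ≈ 143.2 m.
Far limit Df = s·(H − f)/(H − s) = 50200 × (143157.1 − 300) / (143157.1 − 50200) = 50200 × 142857.1 / 92957.1 ≈ 77148 mm ≈ 77.1 m.

77.1 m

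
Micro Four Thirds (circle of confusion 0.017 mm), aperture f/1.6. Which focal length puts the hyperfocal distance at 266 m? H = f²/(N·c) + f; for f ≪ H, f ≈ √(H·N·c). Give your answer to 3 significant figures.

85.0 mm

From H = f²/(N·c) + f, with f ≪ H: f ≈ √(H·N·c) = √(266000 × 1.6 × 0.017) = √7235.2 ≈ 85.06 mm.
Exact: f² + N·c·f − N·c·H = 0 ⇒ f = (−N·c + √((N·c)² + 4·N·c·H))/2 = (−0.0272 + √28941)/2 ≈ 85.046 mm ≈ 85.0 mm.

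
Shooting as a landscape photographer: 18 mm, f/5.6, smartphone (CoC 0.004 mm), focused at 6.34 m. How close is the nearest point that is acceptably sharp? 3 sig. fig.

Hyperfocal distance H = f²/(N·c) + f = 18²/(5.6 × 0.004) + 18 = 324/0.0224 + 18 ≈ 14482.3 mm ≈ 14.48 m.
Near limit Dn = s·(H − f)/(H + s − 2f) = 6340 × (14482.3 − 18) / (14482.3 + 6340 − 2 × 18) = 6340 × 14464.3 / 20786.3 ≈ 4411.7 mm ≈ 4.41 m.

4.41 m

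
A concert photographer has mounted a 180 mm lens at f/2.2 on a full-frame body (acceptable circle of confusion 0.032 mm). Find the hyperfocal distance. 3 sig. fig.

460 m

Hyperfocal distance H = f²/(N·c) + f = 180²/(2.2 × 0.032) + 180 = 32400/0.0704 + 180 ≈ 460407.3 mm ≈ 460 m.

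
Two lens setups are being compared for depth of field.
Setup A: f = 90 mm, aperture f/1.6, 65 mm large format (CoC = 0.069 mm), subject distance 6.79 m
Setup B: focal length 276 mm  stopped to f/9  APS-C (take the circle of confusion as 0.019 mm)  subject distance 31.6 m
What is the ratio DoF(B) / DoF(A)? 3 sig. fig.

Setup A: H = 90²/(1.6×0.069) + 90 ≈ 73459.6 mm; DoF = Df − Dn = 7472.4 − 6221.8 ≈ 1250.6 mm.
Setup B: H = 276²/(9×0.019) + 276 ≈ 445749.7 mm; DoF = Df − Dn = 33990.0 − 29524.0 ≈ 4466.0 mm.
Ratio = 4466.0 / 1250.6 ≈ 3.57.

3.57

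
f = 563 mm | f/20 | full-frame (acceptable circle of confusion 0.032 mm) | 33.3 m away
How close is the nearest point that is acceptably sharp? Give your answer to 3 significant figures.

31.2 m

Hyperfocal distance H = f²/(N·c) + f = 563²/(20 × 0.032) + 563 = 316969/0.64 + 563 ≈ 495827.1 mm ≈ 495.8 m.
Near limit Dn = s·(H − f)/(H + s − 2f) = 33300 × (495827.1 − 563) / (495827.1 + 33300 − 2 × 563) = 33300 × 495264.1 / 528001.1 ≈ 31235 mm ≈ 31.2 m.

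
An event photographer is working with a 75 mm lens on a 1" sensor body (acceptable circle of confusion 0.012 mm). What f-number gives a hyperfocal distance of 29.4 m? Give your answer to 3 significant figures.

f/16

Rearrange H = f²/(N·c) + f for N: N = f² / ((H − f)·c).
N = 75² / ((29400 − 75) × 0.012) = 5625 / 351.9 ≈ 16.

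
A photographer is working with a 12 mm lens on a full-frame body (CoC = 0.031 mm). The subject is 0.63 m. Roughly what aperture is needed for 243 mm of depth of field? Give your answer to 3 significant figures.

Write h = H − f = f²/(N·c). The thin-lens limits are Dn = s·h/(h + (s−f)) and Df = s·h/(h − (s−f)), so DoF = Df − Dn = 2·s·(s−f)·h / (h² − (s−f)²).
That is a quadratic in h: DoF·h² − 2·s·(s−f)·h − DoF·(s−f)² = 0 ⇒ h = (s−f)·(s + √(s² + DoF²)) / DoF = 618 × (630 + √(630² + 243²)) / 243 = 618 × (630 + 675.240) / 243 ≈ 3319.5 mm.
Then N = f²/(c·h) = 12² / (0.031 × 3319.5) = 144 / 102.90 ≈ 1.40.

f/1.40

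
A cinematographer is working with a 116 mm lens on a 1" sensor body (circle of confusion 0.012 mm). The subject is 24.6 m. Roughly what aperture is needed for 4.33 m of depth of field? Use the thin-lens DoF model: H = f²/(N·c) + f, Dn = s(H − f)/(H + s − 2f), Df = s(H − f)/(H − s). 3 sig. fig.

f/4

Write h = H − f = f²/(N·c). The thin-lens limits are Dn = s·h/(h + (s−f)) and Df = s·h/(h − (s−f)), so DoF = Df − Dn = 2·s·(s−f)·h / (h² − (s−f)²).
That is a quadratic in h: DoF·h² − 2·s·(s−f)·h − DoF·(s−f)² = 0 ⇒ h = (s−f)·(s + √(s² + DoF²)) / DoF = 24484 × (24600 + √(24600² + 4330²)) / 4330 = 24484 × (24600 + 24978.2) / 4330 ≈ 280340 mm.
Then N = f²/(c·h) = 116² / (0.012 × 280340) = 13456 / 3364.1 ≈ 4.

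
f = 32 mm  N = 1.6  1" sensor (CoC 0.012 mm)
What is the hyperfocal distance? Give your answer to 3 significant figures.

53.4 m

Hyperfocal distance H = f²/(N·c) + f = 32²/(1.6 × 0.012) + 32 = 1024/0.0192 + 32 ≈ 53365.3 mm ≈ 53.4 m.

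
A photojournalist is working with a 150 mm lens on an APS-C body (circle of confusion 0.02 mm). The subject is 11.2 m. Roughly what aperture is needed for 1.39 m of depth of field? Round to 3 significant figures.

Write h = H − f = f²/(N·c). The thin-lens limits are Dn = s·h/(h + (s−f)) and Df = s·h/(h − (s−f)), so DoF = Df − Dn = 2·s·(s−f)·h / (h² − (s−f)²).
That is a quadratic in h: DoF·h² − 2·s·(s−f)·h − DoF·(s−f)² = 0 ⇒ h = (s−f)·(s + √(s² + DoF²)) / DoF = 11050 × (11200 + √(11200² + 1390²)) / 1390 = 11050 × (11200 + 11285.9) / 1390 ≈ 178755 mm.
Then N = f²/(c·h) = 150² / (0.02 × 178755) = 22500 / 3575.1 ≈ 6.29.

f/6.29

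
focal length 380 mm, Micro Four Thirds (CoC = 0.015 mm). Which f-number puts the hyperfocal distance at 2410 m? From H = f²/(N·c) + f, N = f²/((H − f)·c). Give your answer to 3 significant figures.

Rearrange H = f²/(N·c) + f for N: N = f² / ((H − f)·c).
N = 380² / ((2410000 − 380) × 0.015) = 144400 / 36144 ≈ 4.

f/4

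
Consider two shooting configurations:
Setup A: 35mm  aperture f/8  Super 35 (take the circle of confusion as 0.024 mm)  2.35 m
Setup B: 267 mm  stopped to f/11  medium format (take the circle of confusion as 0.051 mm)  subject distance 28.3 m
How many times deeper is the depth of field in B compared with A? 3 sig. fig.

6.68

Setup A: H = 35²/(8×0.024) + 35 ≈ 6415.2 mm; DoF = Df − Dn = 3688.2 − 1724.3 ≈ 1963.9 mm.
Setup B: H = 267²/(11×0.051) + 267 ≈ 127341.9 mm; DoF = Df − Dn = 36310 − 23185 ≈ 13125 mm.
Ratio = 13125 / 1963.9 ≈ 6.68.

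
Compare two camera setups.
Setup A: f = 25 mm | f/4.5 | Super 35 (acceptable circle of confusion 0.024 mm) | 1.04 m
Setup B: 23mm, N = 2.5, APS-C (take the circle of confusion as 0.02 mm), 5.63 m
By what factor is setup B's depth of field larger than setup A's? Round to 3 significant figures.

22.0

Setup A: H = 25²/(4.5×0.024) + 25 ≈ 5812.0 mm; DoF = Df − Dn = 1261.21 − 884.81 ≈ 376.40 mm.
Setup B: H = 23²/(2.5×0.02) + 23 ≈ 10603.0 mm; DoF = Df − Dn = 11977.8 − 3679.8 ≈ 8298.0 mm.
Ratio = 8298.0 / 376.40 ≈ 22.0.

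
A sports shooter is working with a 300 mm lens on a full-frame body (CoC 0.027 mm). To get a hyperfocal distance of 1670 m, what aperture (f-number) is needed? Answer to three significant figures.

f/2.00

Rearrange H = f²/(N·c) + f for N: N = f² / ((H − f)·c).
N = 300² / ((1670000 − 300) × 0.027) = 90000 / 45082 ≈ 2.00.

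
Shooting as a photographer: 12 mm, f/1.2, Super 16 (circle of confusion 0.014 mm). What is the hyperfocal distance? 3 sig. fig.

Hyperfocal distance H = f²/(N·c) + f = 12²/(1.2 × 0.014) + 12 = 144/0.0168 + 12 ≈ 8583.4 mm ≈ 8.58 m.

8.58 m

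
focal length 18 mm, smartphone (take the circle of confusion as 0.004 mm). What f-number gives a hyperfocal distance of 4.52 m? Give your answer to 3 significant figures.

Rearrange H = f²/(N·c) + f for N: N = f² / ((H − f)·c).
N = 18² / ((4520 − 18) × 0.004) = 324 / 18.01 ≈ 18.

f/18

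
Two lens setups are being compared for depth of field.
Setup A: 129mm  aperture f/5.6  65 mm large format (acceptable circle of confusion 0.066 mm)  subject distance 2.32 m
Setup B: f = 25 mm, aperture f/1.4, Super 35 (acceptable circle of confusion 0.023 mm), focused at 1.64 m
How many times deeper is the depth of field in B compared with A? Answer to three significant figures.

1.21

Setup A: H = 129²/(5.6×0.066) + 129 ≈ 45153.4 mm; DoF = Df − Dn = 2438.67 − 2212.34 ≈ 226.33 mm.
Setup B: H = 25²/(1.4×0.023) + 25 ≈ 19434.9 mm; DoF = Df − Dn = 1788.84 − 1514.03 ≈ 274.81 mm.
Ratio = 274.81 / 226.33 ≈ 1.21.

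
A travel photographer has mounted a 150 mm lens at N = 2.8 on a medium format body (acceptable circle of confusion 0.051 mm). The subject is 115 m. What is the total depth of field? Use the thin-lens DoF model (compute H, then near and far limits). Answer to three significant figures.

358 m

Hyperfocal distance H = f²/(N·c) + f = 150²/(2.8 × 0.051) + 150 = 22500/0.1428 + 150 ≈ 157713.0 mm ≈ 157.7 m.
Near limit Dn = s·(H − f)/(H + s − 2f) = 115000 × (157713.0 − 150) / (157713.0 + 115000 − 2 × 150) = 115000 × 157563.0 / 272413.0 ≈ 66516 mm.
Far limit Df = s·(H − f)/(H − s) = 115000 × (157713.0 − 150) / (157713.0 − 115000) = 115000 × 157563.0 / 42713.0 ≈ 424221 mm.
Depth of field = Df − Dn = 424221 − 66516 ≈ 357705 mm ≈ 358 m.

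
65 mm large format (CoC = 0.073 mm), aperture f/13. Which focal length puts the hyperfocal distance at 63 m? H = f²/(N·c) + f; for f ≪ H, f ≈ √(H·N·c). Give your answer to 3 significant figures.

From H = f²/(N·c) + f, with f ≪ H: f ≈ √(H·N·c) = √(63000 × 13 × 0.073) = √59787 ≈ 244.5 mm.
Exact: f² + N·c·f − N·c·H = 0 ⇒ f = (−N·c + √((N·c)² + 4·N·c·H))/2 = (−0.949 + √239149)/2 ≈ 244.04 mm ≈ 244 mm.

244 mm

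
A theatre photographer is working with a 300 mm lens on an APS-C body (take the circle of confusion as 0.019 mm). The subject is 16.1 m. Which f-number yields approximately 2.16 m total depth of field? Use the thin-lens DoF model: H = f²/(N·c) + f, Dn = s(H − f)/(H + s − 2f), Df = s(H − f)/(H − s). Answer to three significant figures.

Write h = H − f = f²/(N·c). The thin-lens limits are Dn = s·h/(h + (s−f)) and Df = s·h/(h − (s−f)), so DoF = Df − Dn = 2·s·(s−f)·h / (h² − (s−f)²).
That is a quadratic in h: DoF·h² − 2·s·(s−f)·h − DoF·(s−f)² = 0 ⇒ h = (s−f)·(s + √(s² + DoF²)) / DoF = 15800 × (16100 + √(16100² + 2160²)) / 2160 = 15800 × (16100 + 16244.2) / 2160 ≈ 236592 mm.
Then N = f²/(c·h) = 300² / (0.019 × 236592) = 90000 / 4495.3 ≈ 20.

f/20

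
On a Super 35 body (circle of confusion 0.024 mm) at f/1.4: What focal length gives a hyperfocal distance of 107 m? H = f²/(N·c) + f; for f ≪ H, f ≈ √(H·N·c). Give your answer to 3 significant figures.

From H = f²/(N·c) + f, with f ≪ H: f ≈ √(H·N·c) = √(107000 × 1.4 × 0.024) = √3595.2 ≈ 59.96 mm.
Exact: f² + N·c·f − N·c·H = 0 ⇒ f = (−N·c + √((N·c)² + 4·N·c·H))/2 = (−0.0336 + √14381)/2 ≈ 59.943 mm ≈ 59.9 mm.

59.9 mm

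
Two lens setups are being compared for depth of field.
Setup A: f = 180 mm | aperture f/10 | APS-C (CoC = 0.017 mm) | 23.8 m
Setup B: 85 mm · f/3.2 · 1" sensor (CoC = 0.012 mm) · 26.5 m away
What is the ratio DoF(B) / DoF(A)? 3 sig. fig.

1.27

Setup A: H = 180²/(10×0.017) + 180 ≈ 190768.2 mm; DoF = Df − Dn = 27166.8 − 21175.7 ≈ 5991.1 mm.
Setup B: H = 85²/(3.2×0.012) + 85 ≈ 188236.0 mm; DoF = Df − Dn = 30828.0 − 23237.6 ≈ 7590.4 mm.
Ratio = 7590.4 / 5991.1 ≈ 1.27.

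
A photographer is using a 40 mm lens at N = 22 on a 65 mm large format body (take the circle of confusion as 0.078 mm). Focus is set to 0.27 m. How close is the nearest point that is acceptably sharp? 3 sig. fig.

217 mm

Hyperfocal distance H = f²/(N·c) + f = 40²/(22 × 0.078) + 40 = 1600/1.716 + 40 ≈ 972.4 mm ≈ 0.972 m.
Near limit Dn = s·(H − f)/(H + s − 2f) = 270 × (972.4 − 40) / (972.4 + 270 − 2 × 40) = 270 × 932.4 / 1162.4 ≈ 216.58 mm.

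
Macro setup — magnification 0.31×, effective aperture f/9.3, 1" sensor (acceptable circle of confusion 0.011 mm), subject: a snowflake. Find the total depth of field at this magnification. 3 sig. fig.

2.13 mm

At magnification m, DoF ≈ 2·N_eff·c/m² = 2 × 9.3 × 0.011 / 0.31² = 0.2046 / 0.0961 ≈ 2.13 mm.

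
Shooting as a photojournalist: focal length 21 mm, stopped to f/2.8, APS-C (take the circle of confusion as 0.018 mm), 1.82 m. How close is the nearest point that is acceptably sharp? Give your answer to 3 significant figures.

Hyperfocal distance H = f²/(N·c) + f = 21²/(2.8 × 0.018) + 21 = 441/0.0504 + 21 ≈ 8771.0 mm ≈ 8.771 m.
Near limit Dn = s·(H − f)/(H + s − 2f) = 1820 × (8771.0 − 21) / (8771.0 + 1820 − 2 × 21) = 1820 × 8750.0 / 10549.0 ≈ 1509.6 mm ≈ 1.51 m.

1.51 m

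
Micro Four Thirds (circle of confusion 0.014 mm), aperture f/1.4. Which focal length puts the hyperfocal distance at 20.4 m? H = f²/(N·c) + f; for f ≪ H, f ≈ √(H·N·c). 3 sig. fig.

From H = f²/(N·c) + f, with f ≪ H: f ≈ √(H·N·c) = √(20400 × 1.4 × 0.014) = √399.84 ≈ 20.00 mm.
The +f correction barely moves this — solving exactly, f² + N·c·f − N·c·H = 0 ⇒ f = (−N·c + √((N·c)² + 4·N·c·H))/2 = (−0.0196 + √1599.4)/2 ≈ 19.986 mm, so f ≈ 20.0 mm.

20.0 mm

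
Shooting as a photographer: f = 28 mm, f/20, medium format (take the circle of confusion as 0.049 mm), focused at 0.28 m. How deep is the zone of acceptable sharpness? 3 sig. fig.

196 mm

Hyperfocal distance H = f²/(N·c) + f = 28²/(20 × 0.049) + 28 = 784/0.98 + 28 ≈ 828.0 mm ≈ 0.828 m.
Near limit Dn = s·(H − f)/(H + s − 2f) = 280 × (828.0 − 28) / (828.0 + 280 − 2 × 28) = 280 × 800.0 / 1052.0 ≈ 212.93 mm.
Far limit Df = s·(H − f)/(H − s) = 280 × (828.0 − 28) / (828.0 − 280) = 280 × 800.0 / 548.0 ≈ 408.76 mm.
Depth of field = Df − Dn = 408.76 − 212.93 ≈ 195.83 mm.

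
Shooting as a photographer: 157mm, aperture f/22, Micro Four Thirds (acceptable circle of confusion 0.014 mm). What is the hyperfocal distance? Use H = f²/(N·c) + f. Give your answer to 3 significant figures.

Hyperfocal distance H = f²/(N·c) + f = 157²/(22 × 0.014) + 157 = 24649/0.308 + 157 ≈ 80186.2 mm ≈ 80.2 m.

80.2 m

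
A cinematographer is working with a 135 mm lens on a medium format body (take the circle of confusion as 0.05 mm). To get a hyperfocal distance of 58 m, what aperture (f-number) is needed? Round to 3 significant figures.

f/6.30

Rearrange H = f²/(N·c) + f for N: N = f² / ((H − f)·c).
N = 135² / ((58000 − 135) × 0.05) = 18225 / 2893 ≈ 6.30.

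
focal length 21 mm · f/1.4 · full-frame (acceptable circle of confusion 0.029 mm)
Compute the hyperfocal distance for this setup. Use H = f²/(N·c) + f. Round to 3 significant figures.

10.9 m

Hyperfocal distance H = f²/(N·c) + f = 21²/(1.4 × 0.029) + 21 = 441/0.0406 + 21 ≈ 10883.1 mm ≈ 10.9 m.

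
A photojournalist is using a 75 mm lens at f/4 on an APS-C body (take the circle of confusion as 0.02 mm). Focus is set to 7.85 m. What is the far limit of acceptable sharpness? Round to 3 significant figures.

8.83 m

Hyperfocal distance H = f²/(N·c) + f = 75²/(4 × 0.02) + 75 = 5625/0.08 + 75 ≈ 70387.5 mm ≈ 70.39 m.
Far limit Df = s·(H − f)/(H − s) = 7850 × (70387.5 − 75) / (70387.5 − 7850) = 7850 × 70312.5 / 62537.5 ≈ 8826.0 mm ≈ 8.83 m.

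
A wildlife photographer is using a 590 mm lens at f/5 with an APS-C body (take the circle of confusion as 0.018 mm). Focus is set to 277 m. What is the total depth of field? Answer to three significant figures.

Hyperfocal distance H = f²/(N·c) + f = 590²/(5 × 0.018) + 590 = 348100/0.09 + 590 ≈ 3868367.8 mm ≈ 3868 m.
Near limit Dn = s·(H − f)/(H + s − 2f) = 277000 × (3868367.8 − 590) / (3868367.8 + 277000 − 2 × 590) = 277000 × 3867777.8 / 4144187.8 ≈ 258525 mm.
Far limit Df = s·(H − f)/(H − s) = 277000 × (3868367.8 − 590) / (3868367.8 − 277000) = 277000 × 3867777.8 / 3591367.8 ≈ 298319 mm.
Depth of field = Df − Dn = 298319 − 258525 ≈ 39794 mm ≈ 39.8 m.

39.8 m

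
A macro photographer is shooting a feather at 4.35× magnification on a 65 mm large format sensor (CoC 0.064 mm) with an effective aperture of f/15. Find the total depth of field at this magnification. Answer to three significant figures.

0.101 mm

At magnification m, DoF ≈ 2·N_eff·c/m² = 2 × 15 × 0.064 / 4.35² = 1.92 / 18.92 ≈ 0.101 mm.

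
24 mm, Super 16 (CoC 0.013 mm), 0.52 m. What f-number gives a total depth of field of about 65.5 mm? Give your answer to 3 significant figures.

f/5.60

Write h = H − f = f²/(N·c). The thin-lens limits are Dn = s·h/(h + (s−f)) and Df = s·h/(h − (s−f)), so DoF = Df − Dn = 2·s·(s−f)·h / (h² − (s−f)²).
That is a quadratic in h: DoF·h² − 2·s·(s−f)·h − DoF·(s−f)² = 0 ⇒ h = (s−f)·(s + √(s² + DoF²)) / DoF = 496 × (520 + √(520² + 65.5²)) / 65.5 = 496 × (520 + 524.109) / 65.5 ≈ 7906.5 mm.
Then N = f²/(c·h) = 24² / (0.013 × 7906.5) = 576 / 102.78 ≈ 5.60.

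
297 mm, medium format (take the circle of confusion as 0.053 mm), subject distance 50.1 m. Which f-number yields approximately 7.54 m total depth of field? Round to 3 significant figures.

f/2.50

Write h = H − f = f²/(N·c). The thin-lens limits are Dn = s·h/(h + (s−f)) and Df = s·h/(h − (s−f)), so DoF = Df − Dn = 2·s·(s−f)·h / (h² − (s−f)²).
That is a quadratic in h: DoF·h² − 2·s·(s−f)·h − DoF·(s−f)² = 0 ⇒ h = (s−f)·(s + √(s² + DoF²)) / DoF = 49803 × (50100 + √(50100² + 7540²)) / 7540 = 49803 × (50100 + 50664.2) / 7540 ≈ 665565 mm.
Then N = f²/(c·h) = 297² / (0.053 × 665565) = 88209 / 35275 ≈ 2.50.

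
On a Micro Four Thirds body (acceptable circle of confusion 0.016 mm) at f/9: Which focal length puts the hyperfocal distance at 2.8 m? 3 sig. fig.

From H = f²/(N·c) + f, with f ≪ H: f ≈ √(H·N·c) = √(2800 × 9 × 0.016) = √403.20 ≈ 20.08 mm.
Exact: f² + N·c·f − N·c·H = 0 ⇒ f = (−N·c + √((N·c)² + 4·N·c·H))/2 = (−0.144 + √1612.8)/2 ≈ 20.008 mm ≈ 20.0 mm.

20.0 mm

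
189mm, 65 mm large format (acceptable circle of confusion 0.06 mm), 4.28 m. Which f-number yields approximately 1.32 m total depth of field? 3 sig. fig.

f/21.9

Write h = H − f = f²/(N·c). The thin-lens limits are Dn = s·h/(h + (s−f)) and Df = s·h/(h − (s−f)), so DoF = Df − Dn = 2·s·(s−f)·h / (h² − (s−f)²).
That is a quadratic in h: DoF·h² − 2·s·(s−f)·h − DoF·(s−f)² = 0 ⇒ h = (s−f)·(s + √(s² + DoF²)) / DoF = 4091 × (4280 + √(4280² + 1320²)) / 1320 = 4091 × (4280 + 4478.93) / 1320 ≈ 27146 mm.
Then N = f²/(c·h) = 189² / (0.06 × 27146) = 35721 / 1628.8 ≈ 21.9.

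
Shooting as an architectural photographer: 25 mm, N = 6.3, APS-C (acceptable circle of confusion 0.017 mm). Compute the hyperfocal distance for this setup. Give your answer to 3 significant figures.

Hyperfocal distance H = f²/(N·c) + f = 25²/(6.3 × 0.017) + 25 = 625/0.1071 + 25 ≈ 5860.7 mm ≈ 5.86 m.

5.86 m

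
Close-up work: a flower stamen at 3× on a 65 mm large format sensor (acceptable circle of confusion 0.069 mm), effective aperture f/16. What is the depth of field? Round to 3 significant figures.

At magnification m, DoF ≈ 2·N_eff·c/m² = 2 × 16 × 0.069 / 3² = 2.208 / 9 ≈ 0.245 mm.

0.245 mm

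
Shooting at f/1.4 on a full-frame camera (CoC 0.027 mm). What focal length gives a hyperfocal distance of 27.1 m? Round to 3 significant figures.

From H = f²/(N·c) + f, with f ≪ H: f ≈ √(H·N·c) = √(27100 × 1.4 × 0.027) = √1024.4 ≈ 32.01 mm.
The +f correction barely moves this — solving exactly, f² + N·c·f − N·c·H = 0 ⇒ f = (−N·c + √((N·c)² + 4·N·c·H))/2 = (−0.0378 + √4097.5)/2 ≈ 31.987 mm, so f ≈ 32.0 mm.

32.0 mm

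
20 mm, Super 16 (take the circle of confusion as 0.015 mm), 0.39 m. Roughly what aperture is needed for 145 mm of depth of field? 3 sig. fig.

f/13

Write h = H − f = f²/(N·c). The thin-lens limits are Dn = s·h/(h + (s−f)) and Df = s·h/(h − (s−f)), so DoF = Df − Dn = 2·s·(s−f)·h / (h² − (s−f)²).
That is a quadratic in h: DoF·h² − 2·s·(s−f)·h − DoF·(s−f)² = 0 ⇒ h = (s−f)·(s + √(s² + DoF²)) / DoF = 370 × (390 + √(390² + 145²)) / 145 = 370 × (390 + 416.083) / 145 ≈ 2056.9 mm.
Then N = f²/(c·h) = 20² / (0.015 × 2056.9) = 400 / 30.854 ≈ 13.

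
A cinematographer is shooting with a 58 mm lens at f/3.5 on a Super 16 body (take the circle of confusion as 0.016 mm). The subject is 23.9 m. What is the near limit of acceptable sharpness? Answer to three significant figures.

17.1 m

Hyperfocal distance H = f²/(N·c) + f = 58²/(3.5 × 0.016) + 58 = 3364/0.056 + 58 ≈ 60129.4 mm ≈ 60.13 m.
Near limit Dn = s·(H − f)/(H + s − 2f) = 23900 × (60129.4 − 58) / (60129.4 + 23900 − 2 × 58) = 23900 × 60071.4 / 83913.4 ≈ 17109 mm ≈ 17.1 m.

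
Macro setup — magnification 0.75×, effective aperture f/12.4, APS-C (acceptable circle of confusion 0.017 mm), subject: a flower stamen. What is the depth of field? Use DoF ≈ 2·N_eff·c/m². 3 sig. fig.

0.750 mm

At magnification m, DoF ≈ 2·N_eff·c/m² = 2 × 12.4 × 0.017 / 0.75² = 0.4216 / 0.5625 ≈ 0.75 mm.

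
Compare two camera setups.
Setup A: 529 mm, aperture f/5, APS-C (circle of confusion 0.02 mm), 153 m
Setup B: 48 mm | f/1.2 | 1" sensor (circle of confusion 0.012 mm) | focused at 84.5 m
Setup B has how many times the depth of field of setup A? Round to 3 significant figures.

7.39

Setup A: H = 529²/(5×0.02) + 529 ≈ 2798939.0 mm; DoF = Df − Dn = 161817 − 145095 ≈ 16722 mm.
Setup B: H = 48²/(1.2×0.012) + 48 ≈ 160048.0 mm; DoF = Df − Dn = 178959 − 55307 ≈ 123652 mm.
Ratio = 123652 / 16722 ≈ 7.39.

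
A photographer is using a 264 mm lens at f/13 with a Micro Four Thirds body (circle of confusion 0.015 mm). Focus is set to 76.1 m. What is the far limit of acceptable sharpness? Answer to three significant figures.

96.6 m

Hyperfocal distance H = f²/(N·c) + f = 264²/(13 × 0.015) + 264 = 69696/0.195 + 264 ≈ 357679.4 mm ≈ 357.7 m.
Far limit Df = s·(H − f)/(H − s) = 76100 × (357679.4 − 264) / (357679.4 − 76100) = 76100 × 357415.4 / 281579.4 ≈ 96596 mm ≈ 96.6 m.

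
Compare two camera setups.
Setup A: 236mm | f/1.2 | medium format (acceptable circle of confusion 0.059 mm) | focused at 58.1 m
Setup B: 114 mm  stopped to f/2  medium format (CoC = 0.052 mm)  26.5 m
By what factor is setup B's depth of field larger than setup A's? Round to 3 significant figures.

1.36

Setup A: H = 236²/(1.2×0.059) + 236 ≈ 786902.7 mm; DoF = Df − Dn = 62712.9 − 54119.2 ≈ 8593.7 mm.
Setup B: H = 114²/(2×0.052) + 114 ≈ 125075.5 mm; DoF = Df − Dn = 33593 − 21880 ≈ 11713 mm.
Ratio = 11713 / 8593.7 ≈ 1.36.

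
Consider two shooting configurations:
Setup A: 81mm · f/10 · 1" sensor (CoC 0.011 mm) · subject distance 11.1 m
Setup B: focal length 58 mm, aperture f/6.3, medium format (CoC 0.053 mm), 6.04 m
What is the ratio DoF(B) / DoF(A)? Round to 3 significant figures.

2.61

Setup A: H = 81²/(10×0.011) + 81 ≈ 59726.5 mm; DoF = Df − Dn = 13615.3 − 9369.1 ≈ 4246.2 mm.
Setup B: H = 58²/(6.3×0.053) + 58 ≈ 10132.9 mm; DoF = Df − Dn = 14868 − 3790 ≈ 11078 mm.
Ratio = 11078 / 4246.2 ≈ 2.61.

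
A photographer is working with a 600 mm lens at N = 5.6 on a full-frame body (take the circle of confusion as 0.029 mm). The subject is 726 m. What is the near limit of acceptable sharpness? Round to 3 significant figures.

547 m

Hyperfocal distance H = f²/(N·c) + f = 600²/(5.6 × 0.029) + 600 = 360000/0.1624 + 600 ≈ 2217348.8 mm ≈ 2217 m.
Near limit Dn = s·(H − f)/(H + s − 2f) = 726000 × (2217348.8 − 600) / (2217348.8 + 726000 − 2 × 600) = 726000 × 2216748.8 / 2942148.8 ≈ 547001 mm ≈ 547 m.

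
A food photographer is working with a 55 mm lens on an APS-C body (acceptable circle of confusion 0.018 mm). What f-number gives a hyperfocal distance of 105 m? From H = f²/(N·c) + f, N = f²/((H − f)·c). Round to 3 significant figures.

Rearrange H = f²/(N·c) + f for N: N = f² / ((H − f)·c).
N = 55² / ((105000 − 55) × 0.018) = 3025 / 1889 ≈ 1.60.

f/1.60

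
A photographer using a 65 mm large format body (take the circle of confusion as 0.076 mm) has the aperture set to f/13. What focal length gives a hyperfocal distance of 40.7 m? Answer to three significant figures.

200 mm

From H = f²/(N·c) + f, with f ≪ H: f ≈ √(H·N·c) = √(40700 × 13 × 0.076) = √40212 ≈ 200.5 mm.
Exact: f² + N·c·f − N·c·H = 0 ⇒ f = (−N·c + √((N·c)² + 4·N·c·H))/2 = (−0.988 + √160847)/2 ≈ 200.03 mm ≈ 200 mm.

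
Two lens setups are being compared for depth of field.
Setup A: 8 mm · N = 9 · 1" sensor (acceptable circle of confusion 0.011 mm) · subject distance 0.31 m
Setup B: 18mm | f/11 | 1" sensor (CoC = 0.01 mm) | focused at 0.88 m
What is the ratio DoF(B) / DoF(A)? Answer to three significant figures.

Setup A: H = 8²/(9×0.011) + 8 ≈ 654.5 mm; DoF = Df − Dn = 581.78 − 211.29 ≈ 370.49 mm.
Setup B: H = 18²/(11×0.01) + 18 ≈ 2963.5 mm; DoF = Df − Dn = 1244.09 − 680.77 ≈ 563.32 mm.
Ratio = 563.32 / 370.49 ≈ 1.52.

1.52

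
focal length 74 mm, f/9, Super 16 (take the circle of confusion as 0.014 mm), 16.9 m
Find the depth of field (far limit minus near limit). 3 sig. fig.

Hyperfocal distance H = f²/(N·c) + f = 74²/(9 × 0.014) + 74 = 5476/0.126 + 74 ≈ 43534.3 mm ≈ 43.53 m.
Near limit Dn = s·(H − f)/(H + s − 2f) = 16900 × (43534.3 − 74) / (43534.3 + 16900 − 2 × 74) = 16900 × 43460.3 / 60286.3 ≈ 12183 mm.
Far limit Df = s·(H − f)/(H − s) = 16900 × (43534.3 − 74) / (43534.3 − 16900) = 16900 × 43460.3 / 26634.3 ≈ 27576 mm.
Depth of field = Df − Dn = 27576 − 12183 ≈ 15393 mm ≈ 15.4 m.

15.4 m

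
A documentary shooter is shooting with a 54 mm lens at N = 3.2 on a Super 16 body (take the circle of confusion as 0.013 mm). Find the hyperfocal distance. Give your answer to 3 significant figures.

Hyperfocal distance H = f²/(N·c) + f = 54²/(3.2 × 0.013) + 54 = 2916/0.0416 + 54 ≈ 70150.2 mm ≈ 70.2 m.

70.2 m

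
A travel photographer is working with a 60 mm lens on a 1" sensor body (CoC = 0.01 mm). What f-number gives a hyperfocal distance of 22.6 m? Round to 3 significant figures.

Rearrange H = f²/(N·c) + f for N: N = f² / ((H − f)·c).
N = 60² / ((22600 − 60) × 0.01) = 3600 / 225.4 ≈ 16.

f/16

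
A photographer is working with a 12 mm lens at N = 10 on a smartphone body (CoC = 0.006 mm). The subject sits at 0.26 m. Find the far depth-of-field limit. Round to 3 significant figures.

290 mm

Hyperfocal distance H = f²/(N·c) + f = 12²/(10 × 0.006) + 12 = 144/0.06 + 12 ≈ 2412.0 mm ≈ 2.412 m.
Far limit Df = s·(H − f)/(H − s) = 260 × (2412.0 − 12) / (2412.0 − 260) = 260 × 2400.0 / 2152.0 ≈ 289.96 mm.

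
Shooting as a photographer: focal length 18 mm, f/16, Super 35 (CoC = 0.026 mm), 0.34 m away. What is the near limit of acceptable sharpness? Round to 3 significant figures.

Hyperfocal distance H = f²/(N·c) + f = 18²/(16 × 0.026) + 18 = 324/0.416 + 18 ≈ 796.8 mm ≈ 0.797 m.
Near limit Dn = s·(H − f)/(H + s − 2f) = 340 × (796.8 − 18) / (796.8 + 340 − 2 × 18) = 340 × 778.8 / 1100.8 ≈ 240.55 mm.

241 mm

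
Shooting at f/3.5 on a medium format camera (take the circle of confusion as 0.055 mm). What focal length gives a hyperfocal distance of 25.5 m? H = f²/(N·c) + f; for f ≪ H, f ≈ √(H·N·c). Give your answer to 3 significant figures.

From H = f²/(N·c) + f, with f ≪ H: f ≈ √(H·N·c) = √(25500 × 3.5 × 0.055) = √4908.8 ≈ 70.06 mm.
Exact: f² + N·c·f − N·c·H = 0 ⇒ f = (−N·c + √((N·c)² + 4·N·c·H))/2 = (−0.1925 + √19635)/2 ≈ 69.966 mm ≈ 70.0 mm.

70.0 mm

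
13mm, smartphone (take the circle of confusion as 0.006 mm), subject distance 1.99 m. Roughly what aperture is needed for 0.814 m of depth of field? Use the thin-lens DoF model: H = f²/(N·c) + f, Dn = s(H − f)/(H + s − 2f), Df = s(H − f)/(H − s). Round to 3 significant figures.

f/2.80

Write h = H − f = f²/(N·c). The thin-lens limits are Dn = s·h/(h + (s−f)) and Df = s·h/(h − (s−f)), so DoF = Df − Dn = 2·s·(s−f)·h / (h² − (s−f)²).
That is a quadratic in h: DoF·h² − 2·s·(s−f)·h − DoF·(s−f)² = 0 ⇒ h = (s−f)·(s + √(s² + DoF²)) / DoF = 1977 × (1990 + √(1990² + 814²)) / 814 = 1977 × (1990 + 2150.05) / 814 ≈ 10055 mm.
Then N = f²/(c·h) = 13² / (0.006 × 10055) = 169 / 60.331 ≈ 2.80.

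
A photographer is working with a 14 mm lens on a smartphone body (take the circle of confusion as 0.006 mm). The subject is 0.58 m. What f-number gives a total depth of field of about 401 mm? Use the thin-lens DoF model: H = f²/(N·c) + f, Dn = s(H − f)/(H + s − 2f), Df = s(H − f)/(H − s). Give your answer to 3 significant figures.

f/18

Write h = H − f = f²/(N·c). The thin-lens limits are Dn = s·h/(h + (s−f)) and Df = s·h/(h − (s−f)), so DoF = Df − Dn = 2·s·(s−f)·h / (h² − (s−f)²).
That is a quadratic in h: DoF·h² − 2·s·(s−f)·h − DoF·(s−f)² = 0 ⇒ h = (s−f)·(s + √(s² + DoF²)) / DoF = 566 × (580 + √(580² + 401²)) / 401 = 566 × (580 + 705.125) / 401 ≈ 1813.9 mm.
Then N = f²/(c·h) = 14² / (0.006 × 1813.9) = 196 / 10.884 ≈ 18.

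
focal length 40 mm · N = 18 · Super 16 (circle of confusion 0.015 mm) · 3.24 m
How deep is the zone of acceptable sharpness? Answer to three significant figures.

Hyperfocal distance H = f²/(N·c) + f = 40²/(18 × 0.015) + 40 = 1600/0.27 + 40 ≈ 5965.9 mm ≈ 5.966 m.
Near limit Dn = s·(H − f)/(H + s − 2f) = 3240 × (5965.9 − 40) / (5965.9 + 3240 − 2 × 40) = 3240 × 5925.9 / 9125.9 ≈ 2103.9 mm.
Far limit Df = s·(H − f)/(H − s) = 3240 × (5965.9 − 40) / (5965.9 − 3240) = 3240 × 5925.9 / 2725.9 ≈ 7043.5 mm.
Depth of field = Df − Dn = 7043.5 − 2103.9 ≈ 4939.6 mm ≈ 4.94 m.

4.94 m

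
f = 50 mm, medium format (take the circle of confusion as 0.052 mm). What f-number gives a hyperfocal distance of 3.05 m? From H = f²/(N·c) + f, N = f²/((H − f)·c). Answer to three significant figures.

f/16

Rearrange H = f²/(N·c) + f for N: N = f² / ((H − f)·c).
N = 50² / ((3050 − 50) × 0.052) = 2500 / 156.0 ≈ 16.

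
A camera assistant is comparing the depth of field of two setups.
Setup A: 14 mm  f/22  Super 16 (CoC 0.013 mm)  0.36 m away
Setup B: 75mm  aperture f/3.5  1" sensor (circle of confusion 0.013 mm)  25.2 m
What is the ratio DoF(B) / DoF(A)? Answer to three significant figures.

21.9

Setup A: H = 14²/(22×0.013) + 14 ≈ 699.3 mm; DoF = Df − Dn = 727.09 − 239.22 ≈ 487.87 mm.
Setup B: H = 75²/(3.5×0.013) + 75 ≈ 123701.4 mm; DoF = Df − Dn = 31628 − 20944 ≈ 10684 mm.
Ratio = 10684 / 487.87 ≈ 21.9.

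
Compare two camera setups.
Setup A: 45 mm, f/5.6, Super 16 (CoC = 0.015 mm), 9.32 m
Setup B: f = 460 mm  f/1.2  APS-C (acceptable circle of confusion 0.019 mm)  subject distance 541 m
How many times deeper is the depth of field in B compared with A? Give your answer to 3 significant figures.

7.51

Setup A: H = 45²/(5.6×0.015) + 45 ≈ 24152.1 mm; DoF = Df − Dn = 15148.1 − 6730.5 ≈ 8417.6 mm.
Setup B: H = 460²/(1.2×0.019) + 460 ≈ 9281161.8 mm; DoF = Df − Dn = 574458 − 511225 ≈ 63233 mm.
Ratio = 63233 / 8417.6 ≈ 7.51.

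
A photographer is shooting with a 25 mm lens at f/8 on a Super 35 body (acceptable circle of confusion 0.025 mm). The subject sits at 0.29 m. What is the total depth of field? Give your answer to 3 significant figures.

49.5 mm

Hyperfocal distance H = f²/(N·c) + f = 25²/(8 × 0.025) + 25 = 625/0.2 + 25 ≈ 3150.0 mm ≈ 3.150 m.
Near limit Dn = s·(H − f)/(H + s − 2f) = 290 × (3150.0 − 25) / (3150.0 + 290 − 2 × 25) = 290 × 3125.0 / 3390.0 ≈ 267.330 mm.
Far limit Df = s·(H − f)/(H − s) = 290 × (3150.0 − 25) / (3150.0 − 290) = 290 × 3125.0 / 2860.0 ≈ 316.871 mm.
Depth of field = Df − Dn = 316.871 − 267.330 ≈ 49.541 mm.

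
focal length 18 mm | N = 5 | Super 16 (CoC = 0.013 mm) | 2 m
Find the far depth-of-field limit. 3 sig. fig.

Hyperfocal distance H = f²/(N·c) + f = 18²/(5 × 0.013) + 18 = 324/0.065 + 18 ≈ 5002.6 mm ≈ 5.003 m.
Far limit Df = s·(H − f)/(H − s) = 2000 × (5002.6 − 18) / (5002.6 − 2000) = 2000 × 4984.6 / 3002.6 ≈ 3320.2 mm ≈ 3.32 m.

3.32 m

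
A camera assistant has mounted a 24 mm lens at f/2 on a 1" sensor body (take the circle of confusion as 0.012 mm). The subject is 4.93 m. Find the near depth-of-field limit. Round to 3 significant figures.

Hyperfocal distance H = f²/(N·c) + f = 24²/(2 × 0.012) + 24 = 576/0.024 + 24 ≈ 24024.0 mm ≈ 24.02 m.
Near limit Dn = s·(H − f)/(H + s − 2f) = 4930 × (24024.0 − 24) / (24024.0 + 4930 − 2 × 24) = 4930 × 24000.0 / 28906.0 ≈ 4093.3 mm ≈ 4.09 m.

4.09 m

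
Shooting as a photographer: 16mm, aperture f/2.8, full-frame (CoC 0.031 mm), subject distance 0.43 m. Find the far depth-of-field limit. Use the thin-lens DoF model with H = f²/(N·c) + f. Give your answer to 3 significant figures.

Hyperfocal distance H = f²/(N·c) + f = 16²/(2.8 × 0.031) + 16 = 256/0.0868 + 16 ≈ 2965.3 mm ≈ 2.965 m.
Far limit Df = s·(H − f)/(H − s) = 430 × (2965.3 − 16) / (2965.3 − 430) = 430 × 2949.3 / 2535.3 ≈ 500.22 mm ≈ 0.500 m.

0.500 m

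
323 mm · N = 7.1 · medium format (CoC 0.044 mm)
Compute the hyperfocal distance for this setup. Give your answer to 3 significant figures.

334 m

Hyperfocal distance H = f²/(N·c) + f = 323²/(7.1 × 0.044) + 323 = 104329/0.3124 + 323 ≈ 334282.7 mm ≈ 334 m.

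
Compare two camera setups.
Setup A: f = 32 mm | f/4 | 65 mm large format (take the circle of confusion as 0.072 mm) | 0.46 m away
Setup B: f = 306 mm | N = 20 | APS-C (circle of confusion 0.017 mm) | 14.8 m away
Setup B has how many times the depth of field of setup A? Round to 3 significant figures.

Setup A: H = 32²/(4×0.072) + 32 ≈ 3587.6 mm; DoF = Df − Dn = 522.95 − 410.58 ≈ 112.37 mm.
Setup B: H = 306²/(20×0.017) + 306 ≈ 275706.0 mm; DoF = Df − Dn = 15622.2 − 14060.0 ≈ 1562.2 mm.
Ratio = 1562.2 / 112.37 ≈ 13.9.

13.9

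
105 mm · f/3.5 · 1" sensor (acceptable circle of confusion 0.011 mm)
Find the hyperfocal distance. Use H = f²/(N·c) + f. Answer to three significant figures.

286 m

Hyperfocal distance H = f²/(N·c) + f = 105²/(3.5 × 0.011) + 105 = 11025/0.0385 + 105 ≈ 286468.6 mm ≈ 286 m.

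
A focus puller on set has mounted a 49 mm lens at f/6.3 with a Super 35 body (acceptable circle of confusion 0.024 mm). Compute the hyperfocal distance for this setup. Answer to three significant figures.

Hyperfocal distance H = f²/(N·c) + f = 49²/(6.3 × 0.024) + 49 = 2401/0.1512 + 49 ≈ 15928.6 mm ≈ 15.9 m.

15.9 m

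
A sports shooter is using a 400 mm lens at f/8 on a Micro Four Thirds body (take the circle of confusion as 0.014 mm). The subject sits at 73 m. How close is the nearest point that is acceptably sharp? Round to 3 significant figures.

69.5 m

Hyperfocal distance H = f²/(N·c) + f = 400²/(8 × 0.014) + 400 = 160000/0.112 + 400 ≈ 1428971.4 mm ≈ 1429 m.
Near limit Dn = s·(H − f)/(H + s − 2f) = 73000 × (1428971.4 − 400) / (1428971.4 + 73000 − 2 × 400) = 73000 × 1428571.4 / 1501171.4 ≈ 69470 mm ≈ 69.5 m.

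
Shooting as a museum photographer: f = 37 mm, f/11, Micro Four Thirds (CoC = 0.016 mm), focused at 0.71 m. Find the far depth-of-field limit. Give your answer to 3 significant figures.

Hyperfocal distance H = f²/(N·c) + f = 37²/(11 × 0.016) + 37 = 1369/0.176 + 37 ≈ 7815.4 mm ≈ 7.815 m.
Far limit Df = s·(H − f)/(H − s) = 710 × (7815.4 − 37) / (7815.4 − 710) = 710 × 7778.4 / 7105.4 ≈ 777.25 mm ≈ 0.777 m.

0.777 m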